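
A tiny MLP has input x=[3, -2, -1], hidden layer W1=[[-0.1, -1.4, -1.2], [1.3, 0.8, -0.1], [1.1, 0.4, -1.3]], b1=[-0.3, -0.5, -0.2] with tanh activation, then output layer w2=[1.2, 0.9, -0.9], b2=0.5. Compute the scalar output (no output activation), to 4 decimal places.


z1[0] = (-0.1)·(3) + (-1.4)·(-2) + (-1.2)·(-1) - 0.3 = 3.4
z1[1] = (1.3)·(3) + (0.8)·(-2) + (-0.1)·(-1) - 0.5 = 1.9
z1[2] = (1.1)·(3) + (0.4)·(-2) + (-1.3)·(-1) - 0.2 = 3.6
h = tanh(z1) = [0.9978, 0.9562, 0.9985]
output = (1.2)·(0.9978) + (0.9)·(0.9562) + (-0.9)·(0.9985) + 0.5 = 1.6593

1.6593


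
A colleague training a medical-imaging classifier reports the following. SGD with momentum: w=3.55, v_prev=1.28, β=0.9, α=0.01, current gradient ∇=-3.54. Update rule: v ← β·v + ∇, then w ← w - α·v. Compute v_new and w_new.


v_new = 0.9·1.28 - 3.54 = 1.152 - 3.54 = -2.388
w_new = 3.55 - 0.01·-2.388 = 3.55 + 0.02388 = 3.57388

v_new=-2.388, w_new=3.57388


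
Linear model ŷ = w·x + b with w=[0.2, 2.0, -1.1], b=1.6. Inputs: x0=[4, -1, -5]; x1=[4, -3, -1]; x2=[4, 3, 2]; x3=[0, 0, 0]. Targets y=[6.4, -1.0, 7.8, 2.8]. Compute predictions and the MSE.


ŷ0 = (0.2)·(4) + (2.0)·(-1) + (-1.1)·(-5) + 1.6 = 5.9
ŷ1 = (0.2)·(4) + (2.0)·(-3) + (-1.1)·(-1) + 1.6 = -2.5
ŷ2 = (0.2)·(4) + (2.0)·(3) + (-1.1)·(2) + 1.6 = 6.2
ŷ3 = (0.2)·(0) + (2.0)·(0) + (-1.1)·(0) + 1.6 = 1.6
errors² = [0.25, 2.25, 2.56, 1.44]
MSE = 6.5000/4 = 1.625

1.625


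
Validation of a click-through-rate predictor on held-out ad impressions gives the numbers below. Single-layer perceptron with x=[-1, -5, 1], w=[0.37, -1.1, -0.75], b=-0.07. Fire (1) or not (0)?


z = (-1)·(0.37) + (-5)·(-1.1) + (1)·(-0.75) - 0.07
  = 4.31
step(z) = 1 (z≥0)

1


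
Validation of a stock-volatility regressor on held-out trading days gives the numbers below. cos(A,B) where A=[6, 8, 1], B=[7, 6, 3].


A·B = 6·7 + 8·6 + 1·3 = 93
‖A‖ = √101 = 10.0499, ‖B‖ = √94 = 9.6954
cos = 93/(√101·√94) = 93/√9494 = 0.9545

0.9545


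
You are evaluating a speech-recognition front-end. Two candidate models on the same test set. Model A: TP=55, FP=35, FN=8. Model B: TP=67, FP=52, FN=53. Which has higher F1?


Model A: P=55/90=0.6111, R=55/63=0.873, F1=2PR/(P+R)=2TP/(2TP+FP+FN)=110/153=0.719
Model B: P=67/119=0.563, R=67/120=0.5583, F1=2PR/(P+R)=2TP/(2TP+FP+FN)=134/239=0.5607
0.719 > 0.5607 → Model A

Model A


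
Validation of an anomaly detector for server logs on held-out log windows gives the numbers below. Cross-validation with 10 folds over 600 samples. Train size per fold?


Fold size = 600/10 = 60
Training per fold = 600 - 60 = 540

540


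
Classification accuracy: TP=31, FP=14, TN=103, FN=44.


Accuracy = (TP+TN)/(TP+TN+FP+FN)
= (31+103)/(192)
= 134/192 = 69.79%

69.79%


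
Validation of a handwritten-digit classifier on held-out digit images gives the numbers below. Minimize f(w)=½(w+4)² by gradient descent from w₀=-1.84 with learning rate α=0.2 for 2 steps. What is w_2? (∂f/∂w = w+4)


step 1: grad = -1.84+4 = 2.16; w = -1.84 - 0.2·(2.16) = -2.272
step 2: grad = -2.272+4 = 1.728; w = -2.272 - 0.2·(1.728) = -2.6176

-2.6176


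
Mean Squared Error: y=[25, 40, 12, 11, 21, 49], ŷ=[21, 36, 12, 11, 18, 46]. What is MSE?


Squared errors: (25-21)²=16, (40-36)²=16, (12-12)²=0, (11-11)²=0, (21-18)²=9, (49-46)²=9
Sum = 50
MSE = 50/6 = 25/3

25/3


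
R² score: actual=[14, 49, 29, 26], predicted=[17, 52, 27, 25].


ȳ = 29.5
SS_res = Σ(y-ŷ)² = 23
SS_tot = Σ(y-ȳ)² = 633
R² = 1 - SS_res/SS_tot = 1 - 0.0363 = 0.9637

0.9637


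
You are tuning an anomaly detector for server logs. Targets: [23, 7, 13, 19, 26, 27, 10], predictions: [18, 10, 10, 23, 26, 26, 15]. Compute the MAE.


Absolute errors: |23-18|=5, |7-10|=3, |13-10|=3, |19-23|=4, |26-26|=0, |27-26|=1, |10-15|=5
Sum = 21
MAE = 21/7 = 3

3


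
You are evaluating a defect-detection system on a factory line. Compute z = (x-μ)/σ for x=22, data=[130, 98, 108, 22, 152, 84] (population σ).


μ = 99, σ = 40.8371
z = (22 - 99)/40.8371 = -1.8855

-1.8855


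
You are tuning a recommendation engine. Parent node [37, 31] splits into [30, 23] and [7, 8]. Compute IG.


Parent = [37, 31], H_parent = 0.9944
H_left = 0.9874 (n=53), H_right = 0.9968 (n=15)
H_children = (53/68)·0.9874 + (15/68)·0.9968 = 0.9895
IG = 0.9944 - 0.9895 = 0.0049

0.0049


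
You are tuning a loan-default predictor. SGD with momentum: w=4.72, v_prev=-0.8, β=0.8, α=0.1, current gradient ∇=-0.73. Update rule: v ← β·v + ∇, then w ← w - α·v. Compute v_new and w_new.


v_new = 0.8·-0.8 - 0.73 = -0.64 - 0.73 = -1.37
w_new = 4.72 - 0.1·-1.37 = 4.72 + 0.137 = 4.857

v_new=-1.37, w_new=4.857


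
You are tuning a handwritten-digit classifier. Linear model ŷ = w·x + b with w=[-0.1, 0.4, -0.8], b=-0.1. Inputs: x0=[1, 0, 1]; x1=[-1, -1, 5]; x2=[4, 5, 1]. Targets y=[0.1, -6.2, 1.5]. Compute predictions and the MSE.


ŷ0 = (-0.1)·(1) + (0.4)·(0) + (-0.8)·(1) - 0.1 = -1.0
ŷ1 = (-0.1)·(-1) + (0.4)·(-1) + (-0.8)·(5) - 0.1 = -4.4
ŷ2 = (-0.1)·(4) + (0.4)·(5) + (-0.8)·(1) - 0.1 = 0.7
errors² = [1.21, 3.24, 0.64]
MSE = 5.0900/3 = 1.6967

1.6967


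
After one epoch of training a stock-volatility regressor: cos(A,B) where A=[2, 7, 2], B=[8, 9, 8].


A·B = 2·8 + 7·9 + 2·8 = 95
‖A‖ = √57 = 7.5498, ‖B‖ = √209 = 14.4568
cos = 95/(√57·√209) = 95/√11913 = 0.8704

0.8704


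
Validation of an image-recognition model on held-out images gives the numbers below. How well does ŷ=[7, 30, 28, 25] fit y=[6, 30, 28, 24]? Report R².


ȳ = 22
SS_res = Σ(y-ŷ)² = 2
SS_tot = Σ(y-ȳ)² = 360
R² = 1 - SS_res/SS_tot = 1 - 0.0056 = 0.9944

0.9944


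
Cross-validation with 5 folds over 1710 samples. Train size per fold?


Fold size = 1710/5 = 342
Training per fold = 1710 - 342 = 1368

1368


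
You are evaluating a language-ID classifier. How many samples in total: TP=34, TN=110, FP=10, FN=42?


Total = TP + TN + FP + FN
= 34 + 110 + 10 + 42
= 196
(Predicted positive: 44, predicted negative: 152)

196


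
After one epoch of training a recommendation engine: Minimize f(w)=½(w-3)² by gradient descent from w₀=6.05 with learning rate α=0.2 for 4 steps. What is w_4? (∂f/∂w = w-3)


step 1: grad = 6.05-3 = 3.05; w = 6.05 - 0.2·(3.05) = 5.44
step 2: grad = 5.44-3 = 2.44; w = 5.44 - 0.2·(2.44) = 4.952
step 3: grad = 4.952-3 = 1.952; w = 4.952 - 0.2·(1.952) = 4.5616
step 4: grad = 4.5616-3 = 1.5616; w = 4.5616 - 0.2·(1.5616) = 4.24928

4.24928


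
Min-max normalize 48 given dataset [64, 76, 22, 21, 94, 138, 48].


min=21, max=138
(48-21)/(138-21) = 27/117 = 0.2308

0.2308


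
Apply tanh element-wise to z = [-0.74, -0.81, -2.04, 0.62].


tanh(-0.74) = -0.6291
tanh(-0.81) = -0.6696
tanh(-2.04) = -0.9667
tanh(0.62) = 0.5511
result = [-0.6291, -0.6696, -0.9667, 0.5511]

[-0.6291, -0.6696, -0.9667, 0.5511]


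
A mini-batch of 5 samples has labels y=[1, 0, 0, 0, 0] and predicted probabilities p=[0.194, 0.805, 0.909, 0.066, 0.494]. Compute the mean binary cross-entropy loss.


L[0] = -ln(0.194) = 1.6399
L[1] = -ln(1-0.805) = -ln(0.195) = 1.6348
L[2] = -ln(1-0.909) = -ln(0.091) = 2.3969
L[3] = -ln(1-0.066) = -ln(0.934) = 0.0683
L[4] = -ln(1-0.494) = -ln(0.506) = 0.6812
mean = (1.6399 + 1.6348 + 2.3969 + 0.0683 + 0.6812)/5 = 1.2842

1.2842


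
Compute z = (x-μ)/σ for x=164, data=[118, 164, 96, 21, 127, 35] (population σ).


μ = 93.5, σ = 50.6253
z = (164 - 93.5)/50.6253 = 1.3926

1.3926


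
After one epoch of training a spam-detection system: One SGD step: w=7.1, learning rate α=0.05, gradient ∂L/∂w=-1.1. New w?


w_new = w - α·∇
= 7.1 - 0.05·-1.1
= 7.1 + 0.055
= 7.155

7.155


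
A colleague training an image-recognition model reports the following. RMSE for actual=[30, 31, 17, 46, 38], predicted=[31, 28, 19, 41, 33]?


MSE = 64/5 = 12.8
RMSE = √(64/5) = 3.5777

3.5777


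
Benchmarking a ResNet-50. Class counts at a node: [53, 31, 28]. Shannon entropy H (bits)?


Probabilities: [53/112, 31/112, 28/112] ≈ [0.4732, 0.2768, 0.25]
H = -((53/112)·log₂(53/112) + (31/112)·log₂(31/112) + (28/112)·log₂(28/112))
  = 1.5237 bits

1.5237 bits


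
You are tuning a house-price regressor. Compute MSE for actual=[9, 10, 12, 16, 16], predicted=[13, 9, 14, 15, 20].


Squared errors: (9-13)²=16, (10-9)²=1, (12-14)²=4, (16-15)²=1, (16-20)²=16
Sum = 38
MSE = 38/5 = 38/5

38/5


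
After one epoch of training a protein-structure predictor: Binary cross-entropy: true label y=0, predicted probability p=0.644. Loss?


BCE = -[y·ln(p) + (1-y)·ln(1-p)]
= -0 - 1·ln(1-0.644)
= -ln(0.356) = 1.0328

1.0328


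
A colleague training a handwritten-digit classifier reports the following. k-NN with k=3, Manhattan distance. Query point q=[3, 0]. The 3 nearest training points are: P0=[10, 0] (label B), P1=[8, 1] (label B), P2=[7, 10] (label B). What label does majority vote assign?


d(q,P0) = 7  (label B)
d(q,P1) = 6  (label B)
d(q,P2) = 14  (label B)
Votes: A=0, B=3
Majority → B

B


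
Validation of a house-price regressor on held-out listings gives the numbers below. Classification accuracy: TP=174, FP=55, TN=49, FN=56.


Accuracy = (TP+TN)/(TP+TN+FP+FN)
= (174+49)/(334)
= 223/334 = 66.77%

66.77%


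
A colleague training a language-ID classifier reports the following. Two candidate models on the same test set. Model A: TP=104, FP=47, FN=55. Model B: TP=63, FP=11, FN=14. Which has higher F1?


Model A: P=104/151=0.6887, R=104/159=0.6541, F1=2PR/(P+R)=2TP/(2TP+FP+FN)=208/310=0.671
Model B: P=63/74=0.8514, R=63/77=0.8182, F1=2PR/(P+R)=2TP/(2TP+FP+FN)=126/151=0.8344
0.671 < 0.8344 → Model B

Model B


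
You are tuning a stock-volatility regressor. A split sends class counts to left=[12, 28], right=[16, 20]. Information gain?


Parent = [28, 48], H_parent = 0.9495
H_left = 0.8813 (n=40), H_right = 0.9911 (n=36)
H_children = (40/76)·0.8813 + (36/76)·0.9911 = 0.9333
IG = 0.9495 - 0.9333 = 0.0162

0.0162


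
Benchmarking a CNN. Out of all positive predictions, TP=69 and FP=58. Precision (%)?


Precision = TP/(TP+FP)
= 69/(69+58)
= 69/127 = 54.33%

54.33%


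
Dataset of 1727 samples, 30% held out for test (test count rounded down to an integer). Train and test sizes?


Test = ⌊1727·30/100⌋ = 518
Train = 1727 - 518 = 1209

Train: 1209, Test: 518


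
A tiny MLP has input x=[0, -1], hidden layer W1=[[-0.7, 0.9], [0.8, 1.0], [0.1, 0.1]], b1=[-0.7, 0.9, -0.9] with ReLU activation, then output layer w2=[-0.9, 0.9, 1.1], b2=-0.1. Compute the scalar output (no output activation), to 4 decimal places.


z1[0] = (-0.7)·(0) + (0.9)·(-1) - 0.7 = -1.6
z1[1] = (0.8)·(0) + (1.0)·(-1) + 0.9 = -0.1
z1[2] = (0.1)·(0) + (0.1)·(-1) - 0.9 = -1.0
h = ReLU(z1) = [0.0, 0.0, 0.0]
output = (-0.9)·(0.0) + (0.9)·(0.0) + (1.1)·(0.0) - 0.1 = -0.1

-0.1


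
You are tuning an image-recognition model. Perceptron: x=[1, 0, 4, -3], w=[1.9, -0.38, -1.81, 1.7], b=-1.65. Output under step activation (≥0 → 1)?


z = (1)·(1.9) + (0)·(-0.38) + (4)·(-1.81) + (-3)·(1.7) - 1.65
  = -12.09
step(z) = 0 (z<0)

0


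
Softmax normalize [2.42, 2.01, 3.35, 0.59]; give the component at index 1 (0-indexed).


Exponentials: e^2.42=11.2459, e^2.01=7.4633, e^3.35=28.5027, e^0.59=1.804
Sum = 49.0159
Softmax = [0.2294, 0.1523, 0.5815, 0.0368]
p[1] = 7.4633/49.0159 = 0.1523

0.1523


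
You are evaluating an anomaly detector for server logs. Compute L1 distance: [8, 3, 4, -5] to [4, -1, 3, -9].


d = |8-4| + |3+ 1| + |4-3| + |-5+ 9|
  = 4 + 4 + 1 + 4
  = 13

13


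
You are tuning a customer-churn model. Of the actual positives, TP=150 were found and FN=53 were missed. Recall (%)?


Recall = TP/(TP+FN)
= 150/(150+53)
= 150/203 = 73.89%

73.89%


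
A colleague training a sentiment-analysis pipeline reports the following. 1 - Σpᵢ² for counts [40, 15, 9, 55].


Probabilities: [40/119, 15/119, 9/119, 55/119] ≈ [0.3361, 0.1261, 0.0756, 0.4622]
Σpᵢ² = (1600 + 225 + 81 + 3025)/119² = 4931/14161
Gini = 1 - Σpᵢ² = 1 - 4931/14161 = 0.6518

0.6518


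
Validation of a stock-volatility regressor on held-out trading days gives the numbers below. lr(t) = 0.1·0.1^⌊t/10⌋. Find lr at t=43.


n_drops = ⌊43/10⌋ = 4
lr = 0.1·0.1^4 = 0.1·0.0001 = 0.00001

0.00001


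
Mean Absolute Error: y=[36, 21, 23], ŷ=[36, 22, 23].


Absolute errors: |36-36|=0, |21-22|=1, |23-23|=0
Sum = 1
MAE = 1/3 = 1/3

1/3


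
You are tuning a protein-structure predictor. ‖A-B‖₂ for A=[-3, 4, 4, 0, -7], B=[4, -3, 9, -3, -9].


d = √((-3-4)² + (4+ 3)² + (4-9)² + (0+ 3)² + (-7+ 9)²)
  = √(49 + 49 + 25 + 9 + 4)
  = √136 = 11.6619

11.6619


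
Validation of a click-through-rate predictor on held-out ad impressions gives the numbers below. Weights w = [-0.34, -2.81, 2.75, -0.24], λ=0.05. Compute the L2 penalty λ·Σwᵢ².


‖w‖₂² = (-0.34)² + (-2.81)² + (2.75)² + (-0.24)²
     = 0.1156 + 7.8961 + 7.5625 + 0.0576
     = 15.6318
λ·‖w‖₂² = 0.05·15.6318 = 0.78159

0.78159


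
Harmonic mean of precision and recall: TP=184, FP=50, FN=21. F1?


Precision = 184/234 = 0.7863
Recall = 184/205 = 0.8976
F1 = 2·P·R/(P+R) = 2·TP/(2·TP+FP+FN) = 368/(368+50+21) = 368/439 = 0.8383

0.8383


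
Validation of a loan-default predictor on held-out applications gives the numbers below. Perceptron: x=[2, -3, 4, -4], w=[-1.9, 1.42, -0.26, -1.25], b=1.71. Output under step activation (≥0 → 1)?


z = (2)·(-1.9) + (-3)·(1.42) + (4)·(-0.26) + (-4)·(-1.25) + 1.71
  = -2.39
step(z) = 0 (z<0)

0


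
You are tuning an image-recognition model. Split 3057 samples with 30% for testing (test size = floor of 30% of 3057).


Test = ⌊3057·30/100⌋ = 917
Train = 3057 - 917 = 2140

Train: 2140, Test: 917


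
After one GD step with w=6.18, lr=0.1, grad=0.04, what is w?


w_new = w - α·∇
= 6.18 - 0.1·0.04
= 6.18 - 0.004
= 6.176

6.176


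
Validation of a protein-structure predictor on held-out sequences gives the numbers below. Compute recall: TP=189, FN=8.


Recall = TP/(TP+FN)
= 189/(189+8)
= 189/197 = 95.94%

95.94%


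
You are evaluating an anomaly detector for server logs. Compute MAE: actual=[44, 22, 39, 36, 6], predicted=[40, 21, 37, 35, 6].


Absolute errors: |44-40|=4, |22-21|=1, |39-37|=2, |36-35|=1, |6-6|=0
Sum = 8
MAE = 8/5 = 8/5

8/5


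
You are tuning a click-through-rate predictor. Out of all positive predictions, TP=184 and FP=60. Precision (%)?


Precision = TP/(TP+FP)
= 184/(184+60)
= 184/244 = 75.41%

75.41%


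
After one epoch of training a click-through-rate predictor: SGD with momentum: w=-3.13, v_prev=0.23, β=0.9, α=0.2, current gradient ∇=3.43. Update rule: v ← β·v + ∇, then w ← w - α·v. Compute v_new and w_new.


v_new = 0.9·0.23 + 3.43 = 0.207 + 3.43 = 3.637
w_new = -3.13 - 0.2·3.637 = -3.13 - 0.7274 = -3.8574

v_new=3.637, w_new=-3.8574


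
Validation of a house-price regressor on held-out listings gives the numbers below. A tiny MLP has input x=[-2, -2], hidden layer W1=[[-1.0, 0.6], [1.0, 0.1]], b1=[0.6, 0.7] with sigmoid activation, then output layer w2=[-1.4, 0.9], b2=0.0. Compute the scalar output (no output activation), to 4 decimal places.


z1[0] = (-1.0)·(-2) + (0.6)·(-2) + 0.6 = 1.4
z1[1] = (1.0)·(-2) + (0.1)·(-2) + 0.7 = -1.5
h = sigmoid(z1) = [0.8022, 0.1824]
output = (-1.4)·(0.8022) + (0.9)·(0.1824) + 0.0 = -0.9589

-0.9589


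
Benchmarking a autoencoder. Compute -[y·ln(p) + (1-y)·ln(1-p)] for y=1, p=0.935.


BCE = -[y·ln(p) + (1-y)·ln(1-p)]
= -1·ln(0.935) - 0
= -ln(0.935) = 0.0672

0.0672


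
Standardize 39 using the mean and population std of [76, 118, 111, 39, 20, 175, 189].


μ = 104, σ = 59.2525
z = (39 - 104)/59.2525 = -1.097

-1.097


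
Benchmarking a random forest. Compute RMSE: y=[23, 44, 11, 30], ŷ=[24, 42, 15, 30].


MSE = 21/4 = 5.25
RMSE = √(21/4) = 2.2913

2.2913


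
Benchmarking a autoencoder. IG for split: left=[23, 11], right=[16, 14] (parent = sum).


Parent = [39, 25], H_parent = 0.9652
H_left = 0.9082 (n=34), H_right = 0.9968 (n=30)
H_children = (34/64)·0.9082 + (30/64)·0.9968 = 0.9497
IG = 0.9652 - 0.9497 = 0.0155

0.0155


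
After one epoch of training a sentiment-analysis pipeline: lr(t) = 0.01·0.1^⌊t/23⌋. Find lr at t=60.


n_drops = ⌊60/23⌋ = 2
lr = 0.01·0.1^2 = 0.01·0.01 = 0.0001

0.0001


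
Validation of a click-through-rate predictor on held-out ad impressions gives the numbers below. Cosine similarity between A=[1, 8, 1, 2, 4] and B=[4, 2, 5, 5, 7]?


A·B = 1·4 + 8·2 + 1·5 + 2·5 + 4·7 = 63
‖A‖ = √86 = 9.2736, ‖B‖ = √119 = 10.9087
cos = 63/(√86·√119) = 63/√10234 = 0.6228

0.6228


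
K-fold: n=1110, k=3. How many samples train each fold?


Fold size = 1110/3 = 370
Training per fold = 1110 - 370 = 740

740


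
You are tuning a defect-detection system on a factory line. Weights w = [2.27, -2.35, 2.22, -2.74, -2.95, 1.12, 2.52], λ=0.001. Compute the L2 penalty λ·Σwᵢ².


‖w‖₂² = (2.27)² + (-2.35)² + (2.22)² + (-2.74)² + (-2.95)² + (1.12)² + (2.52)²
     = 5.1529 + 5.5225 + 4.9284 + 7.5076 + 8.7025 + 1.2544 + 6.3504
     = 39.4187
λ·‖w‖₂² = 0.001·39.4187 = 0.039419

0.039419


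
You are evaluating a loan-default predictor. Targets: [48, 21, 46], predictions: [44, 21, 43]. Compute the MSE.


Squared errors: (48-44)²=16, (21-21)²=0, (46-43)²=9
Sum = 25
MSE = 25/3 = 25/3

25/3


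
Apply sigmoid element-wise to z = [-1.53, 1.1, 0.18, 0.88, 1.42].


σ(-1.53) = 1/(1+e^1.53) = 0.178
σ(1.1) = 1/(1+e^-1.1) = 0.7503
σ(0.18) = 1/(1+e^-0.18) = 0.5449
σ(0.88) = 1/(1+e^-0.88) = 0.7068
σ(1.42) = 1/(1+e^-1.42) = 0.8053
result = [0.178, 0.7503, 0.5449, 0.7068, 0.8053]

[0.178, 0.7503, 0.5449, 0.7068, 0.8053]


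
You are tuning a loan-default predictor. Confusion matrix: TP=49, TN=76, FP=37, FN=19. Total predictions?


Total = TP + TN + FP + FN
= 49 + 76 + 37 + 19
= 181
(Predicted positive: 86, predicted negative: 95)

181


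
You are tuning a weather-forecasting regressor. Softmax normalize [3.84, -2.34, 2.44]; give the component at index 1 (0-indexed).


Exponentials: e^3.84=46.5255, e^-2.34=0.0963, e^2.44=11.473
Sum = 58.0948
Softmax = [0.8009, 0.0017, 0.1975]
p[1] = 0.0963/58.0948 = 0.0017

0.0017


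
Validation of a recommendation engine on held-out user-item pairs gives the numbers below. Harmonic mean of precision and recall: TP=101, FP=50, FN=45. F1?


Precision = 101/151 = 0.6689
Recall = 101/146 = 0.6918
F1 = 2·P·R/(P+R) = 2·TP/(2·TP+FP+FN) = 202/(202+50+45) = 202/297 = 0.6801

0.6801


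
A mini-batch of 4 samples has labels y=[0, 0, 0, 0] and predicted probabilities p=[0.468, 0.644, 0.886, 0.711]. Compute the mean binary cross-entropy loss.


L[0] = -ln(1-0.468) = -ln(0.532) = 0.6311
L[1] = -ln(1-0.644) = -ln(0.356) = 1.0328
L[2] = -ln(1-0.886) = -ln(0.114) = 2.1716
L[3] = -ln(1-0.711) = -ln(0.289) = 1.2413
mean = (0.6311 + 1.0328 + 2.1716 + 1.2413)/4 = 1.2692

1.2692


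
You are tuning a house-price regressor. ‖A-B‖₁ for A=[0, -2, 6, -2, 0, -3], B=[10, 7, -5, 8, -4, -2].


d = |0-10| + |-2-7| + |6+ 5| + |-2-8| + |0+ 4| + |-3+ 2|
  = 10 + 9 + 11 + 10 + 4 + 1
  = 45

45


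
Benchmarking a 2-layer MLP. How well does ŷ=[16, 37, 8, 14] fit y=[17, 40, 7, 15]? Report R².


ȳ = 19.75
SS_res = Σ(y-ŷ)² = 12
SS_tot = Σ(y-ȳ)² = 602.75
R² = 1 - SS_res/SS_tot = 1 - 0.0199 = 0.9801

0.9801


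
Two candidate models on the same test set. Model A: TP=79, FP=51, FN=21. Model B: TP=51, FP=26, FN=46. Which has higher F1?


Model A: P=79/130=0.6077, R=79/100=0.79, F1=2PR/(P+R)=2TP/(2TP+FP+FN)=158/230=0.687
Model B: P=51/77=0.6623, R=51/97=0.5258, F1=2PR/(P+R)=2TP/(2TP+FP+FN)=102/174=0.5862
0.687 > 0.5862 → Model A

Model A


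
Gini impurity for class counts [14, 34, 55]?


Probabilities: [14/103, 34/103, 55/103] ≈ [0.1359, 0.3301, 0.534]
Σpᵢ² = (196 + 1156 + 3025)/103² = 4377/10609
Gini = 1 - Σpᵢ² = 1 - 4377/10609 = 0.5874

0.5874


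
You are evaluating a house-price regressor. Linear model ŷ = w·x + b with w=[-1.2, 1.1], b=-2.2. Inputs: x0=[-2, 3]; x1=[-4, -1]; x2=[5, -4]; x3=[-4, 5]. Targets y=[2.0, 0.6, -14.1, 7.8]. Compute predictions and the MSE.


ŷ0 = (-1.2)·(-2) + (1.1)·(3) - 2.2 = 3.5
ŷ1 = (-1.2)·(-4) + (1.1)·(-1) - 2.2 = 1.5
ŷ2 = (-1.2)·(5) + (1.1)·(-4) - 2.2 = -12.6
ŷ3 = (-1.2)·(-4) + (1.1)·(5) - 2.2 = 8.1
errors² = [2.25, 0.81, 2.25, 0.09]
MSE = 5.4000/4 = 1.35

1.35


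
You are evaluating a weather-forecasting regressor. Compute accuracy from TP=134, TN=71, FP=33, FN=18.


Accuracy = (TP+TN)/(TP+TN+FP+FN)
= (134+71)/(256)
= 205/256 = 80.08%

80.08%


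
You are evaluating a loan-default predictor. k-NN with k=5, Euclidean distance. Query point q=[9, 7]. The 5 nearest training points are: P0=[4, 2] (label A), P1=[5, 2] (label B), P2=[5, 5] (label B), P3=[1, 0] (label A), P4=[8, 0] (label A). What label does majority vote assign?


d(q,P0) = 7.0711  (label A)
d(q,P1) = 6.4031  (label B)
d(q,P2) = 4.4721  (label B)
d(q,P3) = 10.6301  (label A)
d(q,P4) = 7.0711  (label A)
Votes: A=3, B=2
Majority → A

A


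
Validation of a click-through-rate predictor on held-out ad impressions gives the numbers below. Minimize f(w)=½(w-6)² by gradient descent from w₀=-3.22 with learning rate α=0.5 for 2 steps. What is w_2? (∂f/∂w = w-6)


step 1: grad = -3.22-6 = -9.22; w = -3.22 - 0.5·(-9.22) = 1.39
step 2: grad = 1.39-6 = -4.61; w = 1.39 - 0.5·(-4.61) = 3.695

3.695


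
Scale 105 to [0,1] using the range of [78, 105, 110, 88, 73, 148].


min=73, max=148
(105-73)/(148-73) = 32/75 = 0.4267

0.4267


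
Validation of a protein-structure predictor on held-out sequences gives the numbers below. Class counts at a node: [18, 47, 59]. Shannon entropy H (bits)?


Probabilities: [18/124, 47/124, 59/124] ≈ [0.1452, 0.379, 0.4758]
H = -((18/124)·log₂(18/124) + (47/124)·log₂(47/124) + (59/124)·log₂(59/124))
  = 1.4445 bits

1.4445 bits


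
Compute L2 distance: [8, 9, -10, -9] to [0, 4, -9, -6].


d = √((8-0)² + (9-4)² + (-10+ 9)² + (-9+ 6)²)
  = √(64 + 25 + 1 + 9)
  = √99 = 9.9499

9.9499


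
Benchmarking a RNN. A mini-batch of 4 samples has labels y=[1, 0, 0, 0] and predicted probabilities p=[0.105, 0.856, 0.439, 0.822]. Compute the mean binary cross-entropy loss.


L[0] = -ln(0.105) = 2.2538
L[1] = -ln(1-0.856) = -ln(0.144) = 1.9379
L[2] = -ln(1-0.439) = -ln(0.561) = 0.578
L[3] = -ln(1-0.822) = -ln(0.178) = 1.726
mean = (2.2538 + 1.9379 + 0.578 + 1.726)/4 = 1.6239

1.6239


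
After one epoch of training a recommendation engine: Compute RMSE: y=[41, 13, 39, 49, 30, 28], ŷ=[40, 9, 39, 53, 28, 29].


MSE = 38/6 = 6.3333
RMSE = √(38/6) = 2.5166

2.5166


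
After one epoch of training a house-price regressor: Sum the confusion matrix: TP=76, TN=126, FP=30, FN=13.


Total = TP + TN + FP + FN
= 76 + 126 + 30 + 13
= 245
(Predicted positive: 106, predicted negative: 139)

245


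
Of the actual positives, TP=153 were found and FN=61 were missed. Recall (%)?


Recall = TP/(TP+FN)
= 153/(153+61)
= 153/214 = 71.5%

71.5%


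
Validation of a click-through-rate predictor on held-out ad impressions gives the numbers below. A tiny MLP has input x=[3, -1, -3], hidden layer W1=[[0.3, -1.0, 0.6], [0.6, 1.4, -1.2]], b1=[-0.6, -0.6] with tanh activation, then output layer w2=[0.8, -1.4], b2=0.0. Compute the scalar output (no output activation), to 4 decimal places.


z1[0] = (0.3)·(3) + (-1.0)·(-1) + (0.6)·(-3) - 0.6 = -0.5
z1[1] = (0.6)·(3) + (1.4)·(-1) + (-1.2)·(-3) - 0.6 = 3.4
h = tanh(z1) = [-0.4621, 0.9978]
output = (0.8)·(-0.4621) + (-1.4)·(0.9978) + 0.0 = -1.7666

-1.7666


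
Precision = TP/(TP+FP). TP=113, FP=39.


Precision = TP/(TP+FP)
= 113/(113+39)
= 113/152 = 74.34%

74.34%


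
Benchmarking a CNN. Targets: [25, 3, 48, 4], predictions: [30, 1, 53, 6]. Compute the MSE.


Squared errors: (25-30)²=25, (3-1)²=4, (48-53)²=25, (4-6)²=4
Sum = 58
MSE = 58/4 = 29/2

29/2


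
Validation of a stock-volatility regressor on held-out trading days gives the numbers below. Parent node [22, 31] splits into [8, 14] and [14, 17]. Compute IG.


Parent = [22, 31], H_parent = 0.9791
H_left = 0.9457 (n=22), H_right = 0.9932 (n=31)
H_children = (22/53)·0.9457 + (31/53)·0.9932 = 0.9735
IG = 0.9791 - 0.9735 = 0.0056

0.0056


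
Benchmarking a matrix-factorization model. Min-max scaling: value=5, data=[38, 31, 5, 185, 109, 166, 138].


min=5, max=185
(5-5)/(185-5) = 0/180 = 0.0

0.0


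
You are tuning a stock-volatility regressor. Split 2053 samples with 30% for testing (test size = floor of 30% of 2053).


Test = ⌊2053·30/100⌋ = 615
Train = 2053 - 615 = 1438

Train: 1438, Test: 615


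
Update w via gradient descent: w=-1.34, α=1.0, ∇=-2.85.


w_new = w - α·∇
= -1.34 - 1.0·-2.85
= -1.34 + 2.85
= 1.51

1.51


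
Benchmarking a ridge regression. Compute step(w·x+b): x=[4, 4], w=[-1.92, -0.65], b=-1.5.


z = (4)·(-1.92) + (4)·(-0.65) - 1.5
  = -11.78
step(z) = 0 (z<0)

0


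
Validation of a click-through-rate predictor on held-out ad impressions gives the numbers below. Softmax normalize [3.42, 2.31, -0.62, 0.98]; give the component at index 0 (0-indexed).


Exponentials: e^3.42=30.5694, e^2.31=10.0744, e^-0.62=0.5379, e^0.98=2.6645
Sum = 43.8462
Softmax = [0.6972, 0.2298, 0.0123, 0.0608]
p[0] = 30.5694/43.8462 = 0.6972

0.6972


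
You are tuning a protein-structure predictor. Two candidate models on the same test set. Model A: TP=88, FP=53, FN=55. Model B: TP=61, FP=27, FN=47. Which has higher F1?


Model A: P=88/141=0.6241, R=88/143=0.6154, F1=2PR/(P+R)=2TP/(2TP+FP+FN)=176/284=0.6197
Model B: P=61/88=0.6932, R=61/108=0.5648, F1=2PR/(P+R)=2TP/(2TP+FP+FN)=122/196=0.6224
0.6197 < 0.6224 → Model B

Model B


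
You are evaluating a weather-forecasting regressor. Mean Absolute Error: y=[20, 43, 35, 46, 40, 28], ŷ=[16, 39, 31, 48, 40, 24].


Absolute errors: |20-16|=4, |43-39|=4, |35-31|=4, |46-48|=2, |40-40|=0, |28-24|=4
Sum = 18
MAE = 18/6 = 3

3


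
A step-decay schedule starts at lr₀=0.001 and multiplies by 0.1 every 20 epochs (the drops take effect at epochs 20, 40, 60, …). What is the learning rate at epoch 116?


n_drops = ⌊116/20⌋ = 5
lr = 0.001·0.1^5 = 0.001·0.00001 = 0.00000001

0.00000001


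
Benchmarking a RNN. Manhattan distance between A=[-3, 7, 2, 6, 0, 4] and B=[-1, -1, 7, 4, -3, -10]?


d = |-3+ 1| + |7+ 1| + |2-7| + |6-4| + |0+ 3| + |4+ 10|
  = 2 + 8 + 5 + 2 + 3 + 14
  = 34

34


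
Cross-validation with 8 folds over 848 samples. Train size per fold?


Fold size = 848/8 = 106
Training per fold = 848 - 106 = 742

742


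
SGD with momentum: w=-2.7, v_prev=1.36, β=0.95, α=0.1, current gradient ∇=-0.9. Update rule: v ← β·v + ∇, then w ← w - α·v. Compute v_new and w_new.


v_new = 0.95·1.36 - 0.9 = 1.292 - 0.9 = 0.392
w_new = -2.7 - 0.1·0.392 = -2.7 - 0.0392 = -2.7392

v_new=0.392, w_new=-2.7392


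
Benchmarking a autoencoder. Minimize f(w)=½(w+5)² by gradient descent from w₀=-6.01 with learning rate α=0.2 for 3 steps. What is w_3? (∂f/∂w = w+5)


step 1: grad = -6.01+5 = -1.01; w = -6.01 - 0.2·(-1.01) = -5.808
step 2: grad = -5.808+5 = -0.808; w = -5.808 - 0.2·(-0.808) = -5.6464
step 3: grad = -5.6464+5 = -0.6464; w = -5.6464 - 0.2·(-0.6464) = -5.51712

-5.51712


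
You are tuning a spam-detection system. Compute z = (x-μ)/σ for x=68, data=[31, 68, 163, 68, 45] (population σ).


μ = 75, σ = 46.2126
z = (68 - 75)/46.2126 = -0.1515

-0.1515


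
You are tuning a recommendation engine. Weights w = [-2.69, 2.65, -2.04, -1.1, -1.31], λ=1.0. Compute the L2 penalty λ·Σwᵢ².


‖w‖₂² = (-2.69)² + (2.65)² + (-2.04)² + (-1.1)² + (-1.31)²
     = 7.2361 + 7.0225 + 4.1616 + 1.21 + 1.7161
     = 21.3463
λ·‖w‖₂² = 1.0·21.3463 = 21.3463

21.3463


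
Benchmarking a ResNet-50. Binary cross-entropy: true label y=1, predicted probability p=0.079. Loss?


BCE = -[y·ln(p) + (1-y)·ln(1-p)]
= -1·ln(0.079) - 0
= -ln(0.079) = 2.5383

2.5383


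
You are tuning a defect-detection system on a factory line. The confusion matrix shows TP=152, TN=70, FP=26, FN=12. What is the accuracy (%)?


Accuracy = (TP+TN)/(TP+TN+FP+FN)
= (152+70)/(260)
= 222/260 = 85.38%

85.38%


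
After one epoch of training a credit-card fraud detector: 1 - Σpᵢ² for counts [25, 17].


Probabilities: [25/42, 17/42] ≈ [0.5952, 0.4048]
Σpᵢ² = (625 + 289)/42² = 914/1764
Gini = 1 - Σpᵢ² = 1 - 914/1764 = 0.4819

0.4819


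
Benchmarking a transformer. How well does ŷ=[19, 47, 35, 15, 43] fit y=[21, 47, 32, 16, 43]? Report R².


ȳ = 31.8
SS_res = Σ(y-ŷ)² = 14
SS_tot = Σ(y-ȳ)² = 722.8
R² = 1 - SS_res/SS_tot = 1 - 0.0194 = 0.9806

0.9806


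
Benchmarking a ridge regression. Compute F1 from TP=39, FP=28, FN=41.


Precision = 39/67 = 0.5821
Recall = 39/80 = 0.4875
F1 = 2·P·R/(P+R) = 2·TP/(2·TP+FP+FN) = 78/(78+28+41) = 78/147 = 0.5306

0.5306


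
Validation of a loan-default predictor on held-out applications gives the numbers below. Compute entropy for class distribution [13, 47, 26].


Probabilities: [13/86, 47/86, 26/86] ≈ [0.1512, 0.5465, 0.3023]
H = -((13/86)·log₂(13/86) + (47/86)·log₂(47/86) + (26/86)·log₂(26/86))
  = 1.4102 bits

1.4102 bits


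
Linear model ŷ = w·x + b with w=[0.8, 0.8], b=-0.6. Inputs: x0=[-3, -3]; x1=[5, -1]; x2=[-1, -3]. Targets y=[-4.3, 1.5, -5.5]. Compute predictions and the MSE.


ŷ0 = (0.8)·(-3) + (0.8)·(-3) - 0.6 = -5.4
ŷ1 = (0.8)·(5) + (0.8)·(-1) - 0.6 = 2.6
ŷ2 = (0.8)·(-1) + (0.8)·(-3) - 0.6 = -3.8
errors² = [1.21, 1.21, 2.89]
MSE = 5.3100/3 = 1.77

1.77


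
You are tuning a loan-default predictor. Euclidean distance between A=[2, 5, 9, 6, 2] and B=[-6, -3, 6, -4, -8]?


d = √((2+ 6)² + (5+ 3)² + (9-6)² + (6+ 4)² + (2+ 8)²)
  = √(64 + 64 + 9 + 100 + 100)
  = √337 = 18.3576

18.3576


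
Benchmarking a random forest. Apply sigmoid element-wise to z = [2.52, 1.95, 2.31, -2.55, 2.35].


σ(2.52) = 1/(1+e^-2.52) = 0.9255
σ(1.95) = 1/(1+e^-1.95) = 0.8754
σ(2.31) = 1/(1+e^-2.31) = 0.9097
σ(-2.55) = 1/(1+e^2.55) = 0.0724
σ(2.35) = 1/(1+e^-2.35) = 0.9129
result = [0.9255, 0.8754, 0.9097, 0.0724, 0.9129]

[0.9255, 0.8754, 0.9097, 0.0724, 0.9129]


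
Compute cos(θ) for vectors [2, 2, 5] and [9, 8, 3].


A·B = 2·9 + 2·8 + 5·3 = 49
‖A‖ = √33 = 5.7446, ‖B‖ = √154 = 12.4097
cos = 49/(√33·√154) = 49/√5082 = 0.6874

0.6874


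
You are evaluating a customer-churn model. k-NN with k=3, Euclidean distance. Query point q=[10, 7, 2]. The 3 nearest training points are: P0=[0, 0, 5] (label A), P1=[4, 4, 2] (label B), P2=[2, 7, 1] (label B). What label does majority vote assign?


d(q,P0) = 12.5698  (label A)
d(q,P1) = 6.7082  (label B)
d(q,P2) = 8.0623  (label B)
Votes: A=1, B=2
Majority → B

B


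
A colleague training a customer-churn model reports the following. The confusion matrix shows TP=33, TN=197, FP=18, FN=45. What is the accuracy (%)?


Accuracy = (TP+TN)/(TP+TN+FP+FN)
= (33+197)/(293)
= 230/293 = 78.5%

78.5%


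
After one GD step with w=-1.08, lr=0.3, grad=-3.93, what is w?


w_new = w - α·∇
= -1.08 - 0.3·-3.93
= -1.08 + 1.179
= 0.099

0.099


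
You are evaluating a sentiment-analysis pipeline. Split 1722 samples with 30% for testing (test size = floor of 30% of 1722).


Test = ⌊1722·30/100⌋ = 516
Train = 1722 - 516 = 1206

Train: 1206, Test: 516


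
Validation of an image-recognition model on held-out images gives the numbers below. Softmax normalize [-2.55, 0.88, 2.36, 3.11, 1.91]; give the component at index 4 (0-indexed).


Exponentials: e^-2.55=0.0781, e^0.88=2.4109, e^2.36=10.591, e^3.11=22.421, e^1.91=6.7531
Sum = 42.2541
Softmax = [0.0018, 0.0571, 0.2506, 0.5306, 0.1598]
p[4] = 6.7531/42.2541 = 0.1598

0.1598


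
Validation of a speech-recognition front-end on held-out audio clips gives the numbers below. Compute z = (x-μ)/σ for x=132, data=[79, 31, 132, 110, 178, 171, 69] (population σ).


μ = 110, σ = 50.3019
z = (132 - 110)/50.3019 = 0.4374

0.4374


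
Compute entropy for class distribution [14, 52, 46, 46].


Probabilities: [14/158, 52/158, 46/158, 46/158] ≈ [0.0886, 0.3291, 0.2911, 0.2911]
H = -((14/158)·log₂(14/158) + (52/158)·log₂(52/158) + (46/158)·log₂(46/158) + (46/158)·log₂(46/158))
  = 1.8741 bits

1.8741 bits


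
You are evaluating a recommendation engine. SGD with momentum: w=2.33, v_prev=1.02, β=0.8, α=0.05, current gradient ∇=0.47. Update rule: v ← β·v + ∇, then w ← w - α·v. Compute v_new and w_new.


v_new = 0.8·1.02 + 0.47 = 0.816 + 0.47 = 1.286
w_new = 2.33 - 0.05·1.286 = 2.33 - 0.0643 = 2.2657

v_new=1.286, w_new=2.2657


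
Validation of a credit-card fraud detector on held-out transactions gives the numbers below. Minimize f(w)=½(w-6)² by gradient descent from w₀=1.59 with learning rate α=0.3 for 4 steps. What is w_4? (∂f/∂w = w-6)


step 1: grad = 1.59-6 = -4.41; w = 1.59 - 0.3·(-4.41) = 2.913
step 2: grad = 2.913-6 = -3.087; w = 2.913 - 0.3·(-3.087) = 3.8391
step 3: grad = 3.8391-6 = -2.1609; w = 3.8391 - 0.3·(-2.1609) = 4.48737
step 4: grad = 4.48737-6 = -1.51263; w = 4.48737 - 0.3·(-1.51263) = 4.941159

4.941159


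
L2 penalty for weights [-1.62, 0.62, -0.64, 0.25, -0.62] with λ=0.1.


‖w‖₂² = (-1.62)² + (0.62)² + (-0.64)² + (0.25)² + (-0.62)²
     = 2.6244 + 0.3844 + 0.4096 + 0.0625 + 0.3844
     = 3.8653
λ·‖w‖₂² = 0.1·3.8653 = 0.38653

0.38653


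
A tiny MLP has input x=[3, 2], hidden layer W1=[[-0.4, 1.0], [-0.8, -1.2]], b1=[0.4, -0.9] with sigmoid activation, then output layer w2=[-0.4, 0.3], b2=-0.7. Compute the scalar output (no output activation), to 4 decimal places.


z1[0] = (-0.4)·(3) + (1.0)·(2) + 0.4 = 1.2
z1[1] = (-0.8)·(3) + (-1.2)·(2) - 0.9 = -5.7
h = sigmoid(z1) = [0.7685, 0.0033]
output = (-0.4)·(0.7685) + (0.3)·(0.0033) - 0.7 = -1.0064

-1.0064


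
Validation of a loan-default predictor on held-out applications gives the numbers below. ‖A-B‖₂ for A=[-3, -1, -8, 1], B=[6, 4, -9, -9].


d = √((-3-6)² + (-1-4)² + (-8+ 9)² + (1+ 9)²)
  = √(81 + 25 + 1 + 100)
  = √207 = 14.3875

14.3875


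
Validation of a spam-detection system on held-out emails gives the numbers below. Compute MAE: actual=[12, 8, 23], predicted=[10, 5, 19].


Absolute errors: |12-10|=2, |8-5|=3, |23-19|=4
Sum = 9
MAE = 9/3 = 3

3


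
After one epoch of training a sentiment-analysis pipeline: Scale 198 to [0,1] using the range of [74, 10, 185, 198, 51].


min=10, max=198
(198-10)/(198-10) = 188/188 = 1.0

1.0


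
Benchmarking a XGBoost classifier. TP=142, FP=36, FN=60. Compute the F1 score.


Precision = 142/178 = 0.7978
Recall = 142/202 = 0.703
F1 = 2·P·R/(P+R) = 2·TP/(2·TP+FP+FN) = 284/(284+36+60) = 284/380 = 0.7474

0.7474


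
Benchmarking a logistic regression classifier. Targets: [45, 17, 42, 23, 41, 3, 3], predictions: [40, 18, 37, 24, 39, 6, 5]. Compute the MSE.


Squared errors: (45-40)²=25, (17-18)²=1, (42-37)²=25, (23-24)²=1, (41-39)²=4, (3-6)²=9, (3-5)²=4
Sum = 69
MSE = 69/7 = 69/7

69/7


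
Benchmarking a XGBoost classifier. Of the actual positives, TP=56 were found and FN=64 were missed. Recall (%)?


Recall = TP/(TP+FN)
= 56/(56+64)
= 56/120 = 46.67%

46.67%


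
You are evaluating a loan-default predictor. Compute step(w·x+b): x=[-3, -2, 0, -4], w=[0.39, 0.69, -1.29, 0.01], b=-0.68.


z = (-3)·(0.39) + (-2)·(0.69) + (0)·(-1.29) + (-4)·(0.01) - 0.68
  = -3.27
step(z) = 0 (z<0)

0


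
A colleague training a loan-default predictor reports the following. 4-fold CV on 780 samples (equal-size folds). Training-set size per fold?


Fold size = 780/4 = 195
Training per fold = 780 - 195 = 585

585


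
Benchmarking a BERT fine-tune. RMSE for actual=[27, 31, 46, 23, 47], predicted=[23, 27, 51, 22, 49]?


MSE = 62/5 = 12.4
RMSE = √(62/5) = 3.5214

3.5214


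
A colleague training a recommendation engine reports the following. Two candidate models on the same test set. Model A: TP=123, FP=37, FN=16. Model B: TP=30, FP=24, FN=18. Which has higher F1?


Model A: P=123/160=0.7688, R=123/139=0.8849, F1=2PR/(P+R)=2TP/(2TP+FP+FN)=246/299=0.8227
Model B: P=30/54=0.5556, R=30/48=0.625, F1=2PR/(P+R)=2TP/(2TP+FP+FN)=60/102=0.5882
0.8227 > 0.5882 → Model A

Model A


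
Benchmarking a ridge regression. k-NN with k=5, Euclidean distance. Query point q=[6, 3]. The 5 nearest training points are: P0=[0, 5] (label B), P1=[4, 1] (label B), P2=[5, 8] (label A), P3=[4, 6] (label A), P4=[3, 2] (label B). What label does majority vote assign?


d(q,P0) = 6.3246  (label B)
d(q,P1) = 2.8284  (label B)
d(q,P2) = 5.099  (label A)
d(q,P3) = 3.6056  (label A)
d(q,P4) = 3.1623  (label B)
Votes: A=2, B=3
Majority → B

B


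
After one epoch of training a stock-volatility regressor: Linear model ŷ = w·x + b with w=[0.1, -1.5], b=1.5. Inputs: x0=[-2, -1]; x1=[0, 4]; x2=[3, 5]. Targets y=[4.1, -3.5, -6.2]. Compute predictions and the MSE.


ŷ0 = (0.1)·(-2) + (-1.5)·(-1) + 1.5 = 2.8
ŷ1 = (0.1)·(0) + (-1.5)·(4) + 1.5 = -4.5
ŷ2 = (0.1)·(3) + (-1.5)·(5) + 1.5 = -5.7
errors² = [1.69, 1.0, 0.25]
MSE = 2.9400/3 = 0.98

0.98


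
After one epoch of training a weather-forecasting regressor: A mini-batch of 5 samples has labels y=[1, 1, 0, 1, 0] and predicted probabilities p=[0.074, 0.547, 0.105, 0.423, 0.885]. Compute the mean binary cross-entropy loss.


L[0] = -ln(0.074) = 2.6037
L[1] = -ln(0.547) = 0.6033
L[2] = -ln(1-0.105) = -ln(0.895) = 0.1109
L[3] = -ln(0.423) = 0.8604
L[4] = -ln(1-0.885) = -ln(0.115) = 2.1628
mean = (2.6037 + 0.6033 + 0.1109 + 0.8604 + 2.1628)/5 = 1.2682

1.2682


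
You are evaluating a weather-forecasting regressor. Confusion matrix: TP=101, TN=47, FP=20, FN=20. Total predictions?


Total = TP + TN + FP + FN
= 101 + 47 + 20 + 20
= 188
(Predicted positive: 121, predicted negative: 67)

188


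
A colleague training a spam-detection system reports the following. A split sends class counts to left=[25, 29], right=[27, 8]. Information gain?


Parent = [52, 37], H_parent = 0.9794
H_left = 0.996 (n=54), H_right = 0.7755 (n=35)
H_children = (54/89)·0.996 + (35/89)·0.7755 = 0.9093
IG = 0.9794 - 0.9093 = 0.0701

0.0701


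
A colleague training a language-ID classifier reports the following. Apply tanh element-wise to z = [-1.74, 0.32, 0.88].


tanh(-1.74) = -0.9402
tanh(0.32) = 0.3095
tanh(0.88) = 0.7064
result = [-0.9402, 0.3095, 0.7064]

[-0.9402, 0.3095, 0.7064]


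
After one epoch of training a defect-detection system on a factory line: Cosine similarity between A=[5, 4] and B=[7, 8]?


A·B = 5·7 + 4·8 = 67
‖A‖ = √41 = 6.4031, ‖B‖ = √113 = 10.6301
cos = 67/(√41·√113) = 67/√4633 = 0.9843

0.9843


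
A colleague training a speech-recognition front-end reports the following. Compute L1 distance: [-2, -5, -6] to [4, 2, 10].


d = |-2-4| + |-5-2| + |-6-10|
  = 6 + 7 + 16
  = 29

29


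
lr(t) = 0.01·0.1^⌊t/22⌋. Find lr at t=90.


n_drops = ⌊90/22⌋ = 4
lr = 0.01·0.1^4 = 0.01·0.0001 = 0.000001

0.000001


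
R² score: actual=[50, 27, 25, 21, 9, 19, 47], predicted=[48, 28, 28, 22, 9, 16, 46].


ȳ = 28.2857
SS_res = Σ(y-ŷ)² = 25
SS_tot = Σ(y-ȳ)² = 1345.43
R² = 1 - SS_res/SS_tot = 1 - 0.0186 = 0.9814

0.9814


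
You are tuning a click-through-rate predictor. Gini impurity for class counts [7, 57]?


Probabilities: [7/64, 57/64] ≈ [0.1094, 0.8906]
Σpᵢ² = (49 + 3249)/64² = 3298/4096
Gini = 1 - Σpᵢ² = 1 - 3298/4096 = 0.1948

0.1948
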